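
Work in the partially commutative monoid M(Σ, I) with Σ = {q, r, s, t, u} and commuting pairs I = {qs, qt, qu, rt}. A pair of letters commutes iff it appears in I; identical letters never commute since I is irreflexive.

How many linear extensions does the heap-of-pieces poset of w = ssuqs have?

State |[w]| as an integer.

#0=s has no predecessor
#1=s depends on [0:s]
#2=u depends on [1:s]
#3=q has no predecessor
#4=s depends on [2:u]
sources: [0:s, 3:q]
N(rest) = Σ N(rest − s) over sources s of rest; N(one piece) = 1:
  size 1 → [3]=1  [4]=1
  size 2 → [2,4]=1  [3,4]=2
  size 3 → [1,2,4]=1  [2,3,4]=3
  first=0(s) contributes 4
  first=3(q) contributes 1
|[w]| = 5

5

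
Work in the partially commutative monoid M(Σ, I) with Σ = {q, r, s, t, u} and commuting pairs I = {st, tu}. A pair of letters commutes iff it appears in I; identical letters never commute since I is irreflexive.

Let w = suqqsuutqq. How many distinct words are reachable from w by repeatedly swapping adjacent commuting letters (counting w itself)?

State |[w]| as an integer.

0(s) covers ∅
1(u) covers 0:s
2(q) covers 1:u
3(q) covers 2:q
4(s) covers 3:q
5(u) covers 4:s
6(u) covers 5:u
7(t) covers 3:q
8(q) covers 6:u, 7:t
9(q) covers 8:q
floor of heap: 0:s
completions by unplaced set U, small U first (add the entries for U minus each lowest piece of U):
  |U|=1: {9}:1
  |U|=2: {8,9}:1
  |U|=3: {6,8,9}:1  {7,8,9}:1
  |U|=4: {5,6,8,9}:1  {6,7,8,9}:2
  |U|=5: {4,5,6,8,9}:1  {5,6,7,8,9}:3
  |U|=6: {4,5,6,7,8,9}:4
  |U|=7: {3,4,5,6,7,8,9}:4
  |U|=8: {2,3,4,5,6,7,8,9}:4
  start at 0(s): 4

4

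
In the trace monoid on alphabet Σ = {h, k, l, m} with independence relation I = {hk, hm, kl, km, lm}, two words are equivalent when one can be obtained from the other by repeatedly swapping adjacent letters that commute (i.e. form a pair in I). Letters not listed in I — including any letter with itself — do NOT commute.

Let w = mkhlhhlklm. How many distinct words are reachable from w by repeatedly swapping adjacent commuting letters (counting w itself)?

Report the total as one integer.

piece 0:m — minimal
piece 1:k — minimal
piece 2:h — minimal
piece 3:l rests on {2:h}
piece 4:h rests on {3:l}
piece 5:h rests on {4:h}
piece 6:l rests on {5:h}
piece 7:k rests on {1:k}
piece 8:l rests on {6:l}
piece 9:m rests on {0:m}
minimal pieces: {0:m, 1:k, 2:h}
ways to finish when only these pieces remain (= sum over removing one remaining piece with nothing left below it):
  1 left: {7}→1  {8}→1  {9}→1
  2 left: {0,9}→1  {1,7}→1  {6,8}→1  {7,8}→2  {7,9}→2  {8,9}→2
  3 left: {0,7,9}→3  {0,8,9}→3  {1,7,8}→3  {1,7,9}→3  {5,6,8}→1  {6,7,8}→3  {6,8,9}→3  {7,8,9}→6
  4 left: {0,1,7,9}→6  {0,6,8,9}→6  {0,7,8,9}→12  {1,6,7,8}→6  {1,7,8,9}→12  {4,5,6,8}→1  {5,6,7,8}→4  {5,6,8,9}→4  {6,7,8,9}→12
  5 left: {0,1,7,8,9}→30  {0,5,6,8,9}→10  {0,6,7,8,9}→30  {1,5,6,7,8}→10  {1,6,7,8,9}→30  {3,4,5,6,8}→1  {4,5,6,7,8}→5  {4,5,6,8,9}→5  {5,6,7,8,9}→20
  6 left: {0,1,6,7,8,9}→90  {0,4,5,6,8,9}→15  {0,5,6,7,8,9}→60  {1,4,5,6,7,8}→15  {1,5,6,7,8,9}→60  {2,3,4,5,6,8}→1  {3,4,5,6,7,8}→6  {3,4,5,6,8,9}→6  {4,5,6,7,8,9}→30
  7 left: {0,1,5,6,7,8,9}→210  {0,3,4,5,6,8,9}→21  {0,4,5,6,7,8,9}→105  {1,3,4,5,6,7,8}→21  {1,4,5,6,7,8,9}→105  {2,3,4,5,6,7,8}→7  {2,3,4,5,6,8,9}→7  {3,4,5,6,7,8,9}→42
  8 left: {0,1,4,5,6,7,8,9}→420  {0,2,3,4,5,6,8,9}→28  {0,3,4,5,6,7,8,9}→168  {1,2,3,4,5,6,7,8}→28  {1,3,4,5,6,7,8,9}→168  {2,3,4,5,6,7,8,9}→56
  placing 0:m first → 252 extensions
  placing 1:k first → 252 extensions
  placing 2:h first → 756 extensions
total linear extensions = 1260

1260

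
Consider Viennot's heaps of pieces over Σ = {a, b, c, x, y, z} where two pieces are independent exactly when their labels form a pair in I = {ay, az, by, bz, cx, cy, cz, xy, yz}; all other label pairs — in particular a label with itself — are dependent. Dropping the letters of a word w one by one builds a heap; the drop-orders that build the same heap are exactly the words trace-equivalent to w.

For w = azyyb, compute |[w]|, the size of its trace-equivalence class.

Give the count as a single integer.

30

0(a) covers ∅
1(z) covers ∅
2(y) covers ∅
3(y) covers 2:y
4(b) covers 0:a
floor of heap: 0:a, 1:z, 2:y
completions by unplaced set U, small U first (add the entries for U minus each lowest piece of U):
  |U|=1: {1}:1  {3}:1  {4}:1
  |U|=2: {0,4}:1  {1,3}:2  {1,4}:2  {2,3}:1  {3,4}:2
  |U|=3: {0,1,4}:3  {0,3,4}:3  {1,2,3}:3  {1,3,4}:6  {2,3,4}:3
  start at 0(a): 12
  start at 1(z): 6
  start at 2(y): 12
sum over floor = 30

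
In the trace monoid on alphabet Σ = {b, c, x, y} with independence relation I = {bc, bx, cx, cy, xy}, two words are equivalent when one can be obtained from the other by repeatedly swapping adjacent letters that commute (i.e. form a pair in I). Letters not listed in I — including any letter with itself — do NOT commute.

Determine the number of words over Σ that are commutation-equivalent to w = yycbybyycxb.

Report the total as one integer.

piece 0:y — minimal
piece 1:y rests on {0:y}
piece 2:c — minimal
piece 3:b rests on {1:y}
piece 4:y rests on {3:b}
piece 5:b rests on {4:y}
piece 6:y rests on {5:b}
piece 7:y rests on {6:y}
piece 8:c rests on {2:c}
piece 9:x — minimal
piece 10:b rests on {7:y}
minimal pieces: {0:y, 2:c, 9:x}
ways to finish when only these pieces remain (= sum over removing one remaining piece with nothing left below it):
  1 left: {8}→1  {9}→1  {10}→1
  2 left: {2,8}→1  {7,10}→1  {8,9}→2  {8,10}→2  {9,10}→2
  3 left: {2,8,9}→3  {2,8,10}→3  {6,7,10}→1  {7,8,10}→3  {7,9,10}→3  {8,9,10}→6
  4 left: {2,7,8,10}→6  {2,8,9,10}→12  {5,6,7,10}→1  {6,7,8,10}→4  {6,7,9,10}→4  {7,8,9,10}→12
  5 left: {2,6,7,8,10}→10  {2,7,8,9,10}→30  {4,5,6,7,10}→1  {5,6,7,8,10}→5  {5,6,7,9,10}→5  {6,7,8,9,10}→20
  6 left: {2,5,6,7,8,10}→15  {2,6,7,8,9,10}→60  {3,4,5,6,7,10}→1  {4,5,6,7,8,10}→6  {4,5,6,7,9,10}→6  {5,6,7,8,9,10}→30
  7 left: {1,3,4,5,6,7,10}→1  {2,4,5,6,7,8,10}→21  {2,5,6,7,8,9,10}→105  {3,4,5,6,7,8,10}→7  {3,4,5,6,7,9,10}→7  {4,5,6,7,8,9,10}→42
  8 left: {0,1,3,4,5,6,7,10}→1  {1,3,4,5,6,7,8,10}→8  {1,3,4,5,6,7,9,10}→8  {2,3,4,5,6,7,8,10}→28  {2,4,5,6,7,8,9,10}→168  {3,4,5,6,7,8,9,10}→56
  9 left: {0,1,3,4,5,6,7,8,10}→9  {0,1,3,4,5,6,7,9,10}→9  {1,2,3,4,5,6,7,8,10}→36  {1,3,4,5,6,7,8,9,10}→72  {2,3,4,5,6,7,8,9,10}→252
  placing 0:y first → 360 extensions
  placing 2:c first → 90 extensions
  placing 9:x first → 45 extensions
total linear extensions = 495

495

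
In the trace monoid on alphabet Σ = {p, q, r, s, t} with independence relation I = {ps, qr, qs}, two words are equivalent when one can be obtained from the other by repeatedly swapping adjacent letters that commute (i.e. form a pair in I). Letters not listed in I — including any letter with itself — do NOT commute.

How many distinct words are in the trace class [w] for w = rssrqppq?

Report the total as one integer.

#0=r has no predecessor
#1=s depends on [0:r]
#2=s depends on [1:s]
#3=r depends on [2:s]
#4=q has no predecessor
#5=p depends on [3:r, 4:q]
#6=p depends on [5:p]
#7=q depends on [6:p]
sources: [0:r, 4:q]
N(rest) = Σ N(rest − s) over sources s of rest; N(one piece) = 1:
  size 1 → [7]=1
  size 2 → [6,7]=1
  size 3 → [5,6,7]=1
  size 4 → [3,5,6,7]=1  [4,5,6,7]=1
  size 5 → [2,3,5,6,7]=1  [3,4,5,6,7]=2
  size 6 → [1,2,3,5,6,7]=1  [2,3,4,5,6,7]=3
  first=0(r) contributes 4
  first=4(q) contributes 1
|[w]| = 5

5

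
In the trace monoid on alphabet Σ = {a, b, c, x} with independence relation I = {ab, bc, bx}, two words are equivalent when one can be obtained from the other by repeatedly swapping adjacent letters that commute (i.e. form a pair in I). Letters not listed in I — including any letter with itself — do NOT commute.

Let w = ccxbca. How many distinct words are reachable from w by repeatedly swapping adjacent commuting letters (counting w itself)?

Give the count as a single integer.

6

drop 0:c onto floor
drop 1:c onto {0:c}
drop 2:x onto {1:c}
drop 3:b onto floor
drop 4:c onto {2:x}
drop 5:a onto {4:c}
ground layer = {0:c, 3:b}
drop-orders for the pieces not yet dropped (sum over which currently-grounded one goes next):
  1 to go: {3} 1  {5} 1
  2 to go: {3,5} 2  {4,5} 1
  3 to go: {2,4,5} 1  {3,4,5} 3
  4 to go: {1,2,4,5} 1  {2,3,4,5} 4
  if 0:c drops first: 5 orders
  if 3:b drops first: 1 orders
heap linearizations: 6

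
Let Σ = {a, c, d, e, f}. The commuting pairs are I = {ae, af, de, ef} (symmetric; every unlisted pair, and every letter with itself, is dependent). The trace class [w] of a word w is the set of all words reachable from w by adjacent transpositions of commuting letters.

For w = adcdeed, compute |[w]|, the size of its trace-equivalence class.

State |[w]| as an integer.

6

piece 0:a — minimal
piece 1:d rests on {0:a}
piece 2:c rests on {1:d}
piece 3:d rests on {2:c}
piece 4:e rests on {2:c}
piece 5:e rests on {4:e}
piece 6:d rests on {3:d}
minimal pieces: {0:a}
ways to finish when only these pieces remain (= sum over removing one remaining piece with nothing left below it):
  1 left: {5}→1  {6}→1
  2 left: {3,6}→1  {4,5}→1  {5,6}→2
  3 left: {3,5,6}→3  {4,5,6}→3
  4 left: {3,4,5,6}→6
  5 left: {2,3,4,5,6}→6
  placing 0:a first → 6 extensions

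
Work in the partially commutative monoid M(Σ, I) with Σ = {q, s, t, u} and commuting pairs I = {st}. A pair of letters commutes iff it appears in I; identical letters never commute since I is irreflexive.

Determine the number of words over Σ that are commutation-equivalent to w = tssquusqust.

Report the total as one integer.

6

piece 0:t — minimal
piece 1:s — minimal
piece 2:s rests on {1:s}
piece 3:q rests on {0:t, 2:s}
piece 4:u rests on {3:q}
piece 5:u rests on {4:u}
piece 6:s rests on {5:u}
piece 7:q rests on {6:s}
piece 8:u rests on {7:q}
piece 9:s rests on {8:u}
piece 10:t rests on {8:u}
minimal pieces: {0:t, 1:s}
ways to finish when only these pieces remain (= sum over removing one remaining piece with nothing left below it):
  1 left: {9}→1  {10}→1
  2 left: {9,10}→2
  3 left: {8,9,10}→2
  4 left: {7,8,9,10}→2
  5 left: {6,7,8,9,10}→2
  6 left: {5,6,7,8,9,10}→2
  7 left: {4,5,6,7,8,9,10}→2
  8 left: {3,4,5,6,7,8,9,10}→2
  9 left: {0,3,4,5,6,7,8,9,10}→2  {2,3,4,5,6,7,8,9,10}→2
  placing 0:t first → 2 extensions
  placing 1:s first → 4 extensions
total linear extensions = 6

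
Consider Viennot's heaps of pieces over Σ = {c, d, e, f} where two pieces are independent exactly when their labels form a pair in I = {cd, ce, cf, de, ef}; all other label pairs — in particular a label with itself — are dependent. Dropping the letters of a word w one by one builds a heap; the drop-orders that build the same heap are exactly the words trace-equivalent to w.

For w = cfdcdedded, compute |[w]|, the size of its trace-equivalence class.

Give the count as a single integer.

1260

0(c) covers ∅
1(f) covers ∅
2(d) covers 1:f
3(c) covers 0:c
4(d) covers 2:d
5(e) covers ∅
6(d) covers 4:d
7(d) covers 6:d
8(e) covers 5:e
9(d) covers 7:d
floor of heap: 0:c, 1:f, 5:e
completions by unplaced set U, small U first (add the entries for U minus each lowest piece of U):
  |U|=1: {3}:1  {8}:1  {9}:1
  |U|=2: {0,3}:1  {3,8}:2  {3,9}:2  {5,8}:1  {7,9}:1  {8,9}:2
  |U|=3: {0,3,8}:3  {0,3,9}:3  {3,5,8}:3  {3,7,9}:3  {3,8,9}:6  {5,8,9}:3  {6,7,9}:1  {7,8,9}:3
  |U|=4: {0,3,5,8}:6  {0,3,7,9}:6  {0,3,8,9}:12  {3,5,8,9}:12  {3,6,7,9}:4  {3,7,8,9}:12  {4,6,7,9}:1  {5,7,8,9}:6  {6,7,8,9}:4
  |U|=5: {0,3,5,8,9}:30  {0,3,6,7,9}:10  {0,3,7,8,9}:30  {2,4,6,7,9}:1  {3,4,6,7,9}:5  {3,5,7,8,9}:30  {3,6,7,8,9}:20  {4,6,7,8,9}:5  {5,6,7,8,9}:10
  |U|=6: {0,3,4,6,7,9}:15  {0,3,5,7,8,9}:90  {0,3,6,7,8,9}:60  {1,2,4,6,7,9}:1  {2,3,4,6,7,9}:6  {2,4,6,7,8,9}:6  {3,4,6,7,8,9}:30  {3,5,6,7,8,9}:60  {4,5,6,7,8,9}:15
  |U|=7: {0,2,3,4,6,7,9}:21  {0,3,4,6,7,8,9}:105  {0,3,5,6,7,8,9}:210  {1,2,3,4,6,7,9}:7  {1,2,4,6,7,8,9}:7  {2,3,4,6,7,8,9}:42  {2,4,5,6,7,8,9}:21  {3,4,5,6,7,8,9}:105
  |U|=8: {0,1,2,3,4,6,7,9}:28  {0,2,3,4,6,7,8,9}:168  {0,3,4,5,6,7,8,9}:420  {1,2,3,4,6,7,8,9}:56  {1,2,4,5,6,7,8,9}:28  {2,3,4,5,6,7,8,9}:168
  start at 0(c): 252
  start at 1(f): 756
  start at 5(e): 252
sum over floor = 1260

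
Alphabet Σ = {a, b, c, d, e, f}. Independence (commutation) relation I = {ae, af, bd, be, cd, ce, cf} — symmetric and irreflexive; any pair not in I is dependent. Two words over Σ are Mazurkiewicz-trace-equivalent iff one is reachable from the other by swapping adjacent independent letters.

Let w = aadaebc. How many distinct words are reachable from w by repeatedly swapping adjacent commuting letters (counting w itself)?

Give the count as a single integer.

#0=a has no predecessor
#1=a depends on [0:a]
#2=d depends on [1:a]
#3=a depends on [2:d]
#4=e depends on [2:d]
#5=b depends on [3:a]
#6=c depends on [5:b]
sources: [0:a]
N(rest) = Σ N(rest − s) over sources s of rest; N(one piece) = 1:
  size 1 → [4]=1  [6]=1
  size 2 → [4,6]=2  [5,6]=1
  size 3 → [3,5,6]=1  [4,5,6]=3
  size 4 → [3,4,5,6]=4
  size 5 → [2,3,4,5,6]=4
  first=0(a) contributes 4

4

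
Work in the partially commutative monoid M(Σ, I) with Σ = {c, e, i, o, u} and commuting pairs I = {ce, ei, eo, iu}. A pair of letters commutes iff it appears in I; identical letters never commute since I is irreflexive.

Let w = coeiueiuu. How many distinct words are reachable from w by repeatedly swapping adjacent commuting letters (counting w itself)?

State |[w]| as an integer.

51

#0=c has no predecessor
#1=o depends on [0:c]
#2=e has no predecessor
#3=i depends on [1:o]
#4=u depends on [1:o, 2:e]
#5=e depends on [4:u]
#6=i depends on [3:i]
#7=u depends on [5:e]
#8=u depends on [7:u]
sources: [0:c, 2:e]
N(rest) = Σ N(rest − s) over sources s of rest; N(one piece) = 1:
  size 1 → [6]=1  [8]=1
  size 2 → [3,6]=1  [6,8]=2  [7,8]=1
  size 3 → [3,6,8]=3  [5,7,8]=1  [6,7,8]=3
  size 4 → [3,6,7,8]=6  [4,5,7,8]=1  [5,6,7,8]=4
  size 5 → [2,4,5,7,8]=1  [3,5,6,7,8]=10  [4,5,6,7,8]=5
  size 6 → [2,4,5,6,7,8]=6  [3,4,5,6,7,8]=15
  size 7 → [1,3,4,5,6,7,8]=15  [2,3,4,5,6,7,8]=21
  first=0(c) contributes 36
  first=2(e) contributes 15
|[w]| = 51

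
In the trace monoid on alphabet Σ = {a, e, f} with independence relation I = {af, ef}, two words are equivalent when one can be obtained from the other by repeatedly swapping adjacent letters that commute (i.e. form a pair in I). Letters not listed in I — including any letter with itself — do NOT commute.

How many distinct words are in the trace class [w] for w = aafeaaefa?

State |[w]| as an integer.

36

#0=a has no predecessor
#1=a depends on [0:a]
#2=f has no predecessor
#3=e depends on [1:a]
#4=a depends on [3:e]
#5=a depends on [4:a]
#6=e depends on [5:a]
#7=f depends on [2:f]
#8=a depends on [6:e]
sources: [0:a, 2:f]
N(rest) = Σ N(rest − s) over sources s of rest; N(one piece) = 1:
  size 1 → [7]=1  [8]=1
  size 2 → [2,7]=1  [6,8]=1  [7,8]=2
  size 3 → [2,7,8]=3  [5,6,8]=1  [6,7,8]=3
  size 4 → [2,6,7,8]=6  [4,5,6,8]=1  [5,6,7,8]=4
  size 5 → [2,5,6,7,8]=10  [3,4,5,6,8]=1  [4,5,6,7,8]=5
  size 6 → [1,3,4,5,6,8]=1  [2,4,5,6,7,8]=15  [3,4,5,6,7,8]=6
  size 7 → [0,1,3,4,5,6,8]=1  [1,3,4,5,6,7,8]=7  [2,3,4,5,6,7,8]=21
  first=0(a) contributes 28
  first=2(f) contributes 8
|[w]| = 36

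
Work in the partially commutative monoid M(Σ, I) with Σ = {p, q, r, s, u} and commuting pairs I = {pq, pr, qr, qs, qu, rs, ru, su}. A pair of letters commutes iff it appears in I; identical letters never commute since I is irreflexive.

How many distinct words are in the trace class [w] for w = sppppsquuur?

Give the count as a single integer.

drop 0:s onto floor
drop 1:p onto {0:s}
drop 2:p onto {1:p}
drop 3:p onto {2:p}
drop 4:p onto {3:p}
drop 5:s onto {4:p}
drop 6:q onto floor
drop 7:u onto {4:p}
drop 8:u onto {7:u}
drop 9:u onto {8:u}
drop 10:r onto floor
ground layer = {0:s, 6:q, 10:r}
drop-orders for the pieces not yet dropped (sum over which currently-grounded one goes next):
  1 to go: {5} 1  {6} 1  {9} 1  {10} 1
  2 to go: {5,6} 2  {5,9} 2  {5,10} 2  {6,9} 2  {6,10} 2  {8,9} 1  {9,10} 2
  3 to go: {5,6,9} 6  {5,6,10} 6  {5,8,9} 3  {5,9,10} 6  {6,8,9} 3  {6,9,10} 6  {7,8,9} 1  {8,9,10} 3
  4 to go: {5,6,8,9} 12  {5,6,9,10} 24  {5,7,8,9} 4  {5,8,9,10} 12  {6,7,8,9} 4  {6,8,9,10} 12  {7,8,9,10} 4
  5 to go: {4,5,7,8,9} 4  {5,6,7,8,9} 20  {5,6,8,9,10} 60  {5,7,8,9,10} 20  {6,7,8,9,10} 20
  6 to go: {3,4,5,7,8,9} 4  {4,5,6,7,8,9} 24  {4,5,7,8,9,10} 24  {5,6,7,8,9,10} 120
  7 to go: {2,3,4,5,7,8,9} 4  {3,4,5,6,7,8,9} 28  {3,4,5,7,8,9,10} 28  {4,5,6,7,8,9,10} 168
  8 to go: {1,2,3,4,5,7,8,9} 4  {2,3,4,5,6,7,8,9} 32  {2,3,4,5,7,8,9,10} 32  {3,4,5,6,7,8,9,10} 224
  9 to go: {0,1,2,3,4,5,7,8,9} 4  {1,2,3,4,5,6,7,8,9} 36  {1,2,3,4,5,7,8,9,10} 36  {2,3,4,5,6,7,8,9,10} 288
  if 0:s drops first: 360 orders
  if 6:q drops first: 40 orders
  if 10:r drops first: 40 orders
heap linearizations: 440

440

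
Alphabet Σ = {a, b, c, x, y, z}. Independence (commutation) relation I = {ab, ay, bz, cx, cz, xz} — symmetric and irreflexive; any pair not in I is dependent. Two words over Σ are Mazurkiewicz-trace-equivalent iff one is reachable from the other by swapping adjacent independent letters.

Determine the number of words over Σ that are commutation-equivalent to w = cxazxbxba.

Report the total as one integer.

0(c) covers ∅
1(x) covers ∅
2(a) covers 0:c, 1:x
3(z) covers 2:a
4(x) covers 2:a
5(b) covers 4:x
6(x) covers 5:b
7(b) covers 6:x
8(a) covers 3:z, 6:x
floor of heap: 0:c, 1:x
completions by unplaced set U, small U first (add the entries for U minus each lowest piece of U):
  |U|=1: {7}:1  {8}:1
  |U|=2: {3,8}:1  {7,8}:2
  |U|=3: {3,7,8}:3  {6,7,8}:2
  |U|=4: {3,6,7,8}:5  {5,6,7,8}:2
  |U|=5: {3,5,6,7,8}:7  {4,5,6,7,8}:2
  |U|=6: {3,4,5,6,7,8}:9
  |U|=7: {2,3,4,5,6,7,8}:9
  start at 0(c): 9
  start at 1(x): 9
sum over floor = 18

18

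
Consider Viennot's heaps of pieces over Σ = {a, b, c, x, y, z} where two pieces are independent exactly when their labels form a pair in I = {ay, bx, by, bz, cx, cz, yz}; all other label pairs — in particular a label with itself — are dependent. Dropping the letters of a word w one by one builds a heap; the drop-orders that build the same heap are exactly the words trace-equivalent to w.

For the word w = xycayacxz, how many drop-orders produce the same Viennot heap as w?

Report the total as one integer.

9

0(x) covers ∅
1(y) covers 0:x
2(c) covers 1:y
3(a) covers 2:c
4(y) covers 2:c
5(a) covers 3:a
6(c) covers 4:y, 5:a
7(x) covers 4:y, 5:a
8(z) covers 7:x
floor of heap: 0:x
completions by unplaced set U, small U first (add the entries for U minus each lowest piece of U):
  |U|=1: {6}:1  {8}:1
  |U|=2: {6,8}:2  {7,8}:1
  |U|=3: {6,7,8}:3
  |U|=4: {4,6,7,8}:3  {5,6,7,8}:3
  |U|=5: {3,5,6,7,8}:3  {4,5,6,7,8}:6
  |U|=6: {3,4,5,6,7,8}:9
  |U|=7: {2,3,4,5,6,7,8}:9
  start at 0(x): 9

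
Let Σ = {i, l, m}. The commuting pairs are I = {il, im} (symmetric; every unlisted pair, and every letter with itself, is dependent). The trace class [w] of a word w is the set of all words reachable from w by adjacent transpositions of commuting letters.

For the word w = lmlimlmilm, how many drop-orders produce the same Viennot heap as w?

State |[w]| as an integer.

45

#0=l has no predecessor
#1=m depends on [0:l]
#2=l depends on [1:m]
#3=i has no predecessor
#4=m depends on [2:l]
#5=l depends on [4:m]
#6=m depends on [5:l]
#7=i depends on [3:i]
#8=l depends on [6:m]
#9=m depends on [8:l]
sources: [0:l, 3:i]
N(rest) = Σ N(rest − s) over sources s of rest; N(one piece) = 1:
  size 1 → [7]=1  [9]=1
  size 2 → [3,7]=1  [7,9]=2  [8,9]=1
  size 3 → [3,7,9]=3  [6,8,9]=1  [7,8,9]=3
  size 4 → [3,7,8,9]=6  [5,6,8,9]=1  [6,7,8,9]=4
  size 5 → [3,6,7,8,9]=10  [4,5,6,8,9]=1  [5,6,7,8,9]=5
  size 6 → [2,4,5,6,8,9]=1  [3,5,6,7,8,9]=15  [4,5,6,7,8,9]=6
  size 7 → [1,2,4,5,6,8,9]=1  [2,4,5,6,7,8,9]=7  [3,4,5,6,7,8,9]=21
  size 8 → [0,1,2,4,5,6,8,9]=1  [1,2,4,5,6,7,8,9]=8  [2,3,4,5,6,7,8,9]=28
  first=0(l) contributes 36
  first=3(i) contributes 9
|[w]| = 45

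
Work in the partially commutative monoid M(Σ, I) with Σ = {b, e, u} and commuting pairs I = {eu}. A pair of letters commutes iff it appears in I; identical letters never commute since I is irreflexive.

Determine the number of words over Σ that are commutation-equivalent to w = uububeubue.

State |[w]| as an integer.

#0=u has no predecessor
#1=u depends on [0:u]
#2=b depends on [1:u]
#3=u depends on [2:b]
#4=b depends on [3:u]
#5=e depends on [4:b]
#6=u depends on [4:b]
#7=b depends on [5:e, 6:u]
#8=u depends on [7:b]
#9=e depends on [7:b]
sources: [0:u]
N(rest) = Σ N(rest − s) over sources s of rest; N(one piece) = 1:
  size 1 → [8]=1  [9]=1
  size 2 → [8,9]=2
  size 3 → [7,8,9]=2
  size 4 → [5,7,8,9]=2  [6,7,8,9]=2
  size 5 → [5,6,7,8,9]=4
  size 6 → [4,5,6,7,8,9]=4
  size 7 → [3,4,5,6,7,8,9]=4
  size 8 → [2,3,4,5,6,7,8,9]=4
  first=0(u) contributes 4

4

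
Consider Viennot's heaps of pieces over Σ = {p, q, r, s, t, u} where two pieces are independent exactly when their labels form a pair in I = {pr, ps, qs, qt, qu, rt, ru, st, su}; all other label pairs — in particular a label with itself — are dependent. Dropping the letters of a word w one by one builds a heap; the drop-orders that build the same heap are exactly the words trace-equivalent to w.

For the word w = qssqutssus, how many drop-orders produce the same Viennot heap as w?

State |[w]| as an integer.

piece 0:q — minimal
piece 1:s — minimal
piece 2:s rests on {1:s}
piece 3:q rests on {0:q}
piece 4:u — minimal
piece 5:t rests on {4:u}
piece 6:s rests on {2:s}
piece 7:s rests on {6:s}
piece 8:u rests on {5:t}
piece 9:s rests on {7:s}
minimal pieces: {0:q, 1:s, 4:u}
ways to finish when only these pieces remain (= sum over removing one remaining piece with nothing left below it):
  1 left: {3}→1  {8}→1  {9}→1
  2 left: {0,3}→1  {3,8}→2  {3,9}→2  {5,8}→1  {7,9}→1  {8,9}→2
  3 left: {0,3,8}→3  {0,3,9}→3  {3,5,8}→3  {3,7,9}→3  {3,8,9}→6  {4,5,8}→1  {5,8,9}→3  {6,7,9}→1  {7,8,9}→3
  4 left: {0,3,5,8}→6  {0,3,7,9}→6  {0,3,8,9}→12  {2,6,7,9}→1  {3,4,5,8}→4  {3,5,8,9}→12  {3,6,7,9}→4  {3,7,8,9}→12  {4,5,8,9}→4  {5,7,8,9}→6  {6,7,8,9}→4
  5 left: {0,3,4,5,8}→10  {0,3,5,8,9}→30  {0,3,6,7,9}→10  {0,3,7,8,9}→30  {1,2,6,7,9}→1  {2,3,6,7,9}→5  {2,6,7,8,9}→5  {3,4,5,8,9}→20  {3,5,7,8,9}→30  {3,6,7,8,9}→20  {4,5,7,8,9}→10  {5,6,7,8,9}→10
  6 left: {0,2,3,6,7,9}→15  {0,3,4,5,8,9}→60  {0,3,5,7,8,9}→90  {0,3,6,7,8,9}→60  {1,2,3,6,7,9}→6  {1,2,6,7,8,9}→6  {2,3,6,7,8,9}→30  {2,5,6,7,8,9}→15  {3,4,5,7,8,9}→60  {3,5,6,7,8,9}→60  {4,5,6,7,8,9}→20
  7 left: {0,1,2,3,6,7,9}→21  {0,2,3,6,7,8,9}→105  {0,3,4,5,7,8,9}→210  {0,3,5,6,7,8,9}→210  {1,2,3,6,7,8,9}→42  {1,2,5,6,7,8,9}→21  {2,3,5,6,7,8,9}→105  {2,4,5,6,7,8,9}→35  {3,4,5,6,7,8,9}→140
  8 left: {0,1,2,3,6,7,8,9}→168  {0,2,3,5,6,7,8,9}→420  {0,3,4,5,6,7,8,9}→560  {1,2,3,5,6,7,8,9}→168  {1,2,4,5,6,7,8,9}→56  {2,3,4,5,6,7,8,9}→280
  placing 0:q first → 504 extensions
  placing 1:s first → 1260 extensions
  placing 4:u first → 756 extensions
total linear extensions = 2520

2520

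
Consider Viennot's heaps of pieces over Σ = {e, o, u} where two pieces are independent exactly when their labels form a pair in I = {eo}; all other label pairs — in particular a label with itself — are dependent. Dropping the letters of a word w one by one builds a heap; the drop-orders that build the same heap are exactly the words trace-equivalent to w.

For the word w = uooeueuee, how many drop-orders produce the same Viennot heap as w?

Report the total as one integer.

drop 0:u onto floor
drop 1:o onto {0:u}
drop 2:o onto {1:o}
drop 3:e onto {0:u}
drop 4:u onto {2:o, 3:e}
drop 5:e onto {4:u}
drop 6:u onto {5:e}
drop 7:e onto {6:u}
drop 8:e onto {7:e}
ground layer = {0:u}
drop-orders for the pieces not yet dropped (sum over which currently-grounded one goes next):
  1 to go: {8} 1
  2 to go: {7,8} 1
  3 to go: {6,7,8} 1
  4 to go: {5,6,7,8} 1
  5 to go: {4,5,6,7,8} 1
  6 to go: {2,4,5,6,7,8} 1  {3,4,5,6,7,8} 1
  7 to go: {1,2,4,5,6,7,8} 1  {2,3,4,5,6,7,8} 2
  if 0:u drops first: 3 orders

3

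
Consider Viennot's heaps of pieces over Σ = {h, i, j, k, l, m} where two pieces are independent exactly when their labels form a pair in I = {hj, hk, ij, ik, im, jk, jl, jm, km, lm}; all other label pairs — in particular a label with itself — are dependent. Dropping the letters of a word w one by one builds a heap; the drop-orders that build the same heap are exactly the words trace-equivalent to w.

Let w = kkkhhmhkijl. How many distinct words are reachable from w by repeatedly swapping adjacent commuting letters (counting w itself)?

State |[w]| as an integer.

1386

#0=k has no predecessor
#1=k depends on [0:k]
#2=k depends on [1:k]
#3=h has no predecessor
#4=h depends on [3:h]
#5=m depends on [4:h]
#6=h depends on [5:m]
#7=k depends on [2:k]
#8=i depends on [6:h]
#9=j has no predecessor
#10=l depends on [7:k, 8:i]
sources: [0:k, 3:h, 9:j]
N(rest) = Σ N(rest − s) over sources s of rest; N(one piece) = 1:
  size 1 → [9]=1  [10]=1
  size 2 → [7,10]=1  [8,10]=1  [9,10]=2
  size 3 → [2,7,10]=1  [6,8,10]=1  [7,8,10]=2  [7,9,10]=3  [8,9,10]=3
  size 4 → [1,2,7,10]=1  [2,7,8,10]=3  [2,7,9,10]=4  [5,6,8,10]=1  [6,7,8,10]=3  [6,8,9,10]=4  [7,8,9,10]=8
  size 5 → [0,1,2,7,10]=1  [1,2,7,8,10]=4  [1,2,7,9,10]=5  [2,6,7,8,10]=6  [2,7,8,9,10]=15  [4,5,6,8,10]=1  [5,6,7,8,10]=4  [5,6,8,9,10]=5  [6,7,8,9,10]=15
  size 6 → [0,1,2,7,8,10]=5  [0,1,2,7,9,10]=6  [1,2,6,7,8,10]=10  [1,2,7,8,9,10]=24  [2,5,6,7,8,10]=10  [2,6,7,8,9,10]=36  [3,4,5,6,8,10]=1  [4,5,6,7,8,10]=5  [4,5,6,8,9,10]=6  [5,6,7,8,9,10]=24
  size 7 → [0,1,2,6,7,8,10]=15  [0,1,2,7,8,9,10]=35  [1,2,5,6,7,8,10]=20  [1,2,6,7,8,9,10]=70  [2,4,5,6,7,8,10]=15  [2,5,6,7,8,9,10]=70  [3,4,5,6,7,8,10]=6  [3,4,5,6,8,9,10]=7  [4,5,6,7,8,9,10]=35
  size 8 → [0,1,2,5,6,7,8,10]=35  [0,1,2,6,7,8,9,10]=120  [1,2,4,5,6,7,8,10]=35  [1,2,5,6,7,8,9,10]=160  [2,3,4,5,6,7,8,10]=21  [2,4,5,6,7,8,9,10]=120  [3,4,5,6,7,8,9,10]=48
  size 9 → [0,1,2,4,5,6,7,8,10]=70  [0,1,2,5,6,7,8,9,10]=315  [1,2,3,4,5,6,7,8,10]=56  [1,2,4,5,6,7,8,9,10]=315  [2,3,4,5,6,7,8,9,10]=189
  first=0(k) contributes 560
  first=3(h) contributes 700
  first=9(j) contributes 126
|[w]| = 1386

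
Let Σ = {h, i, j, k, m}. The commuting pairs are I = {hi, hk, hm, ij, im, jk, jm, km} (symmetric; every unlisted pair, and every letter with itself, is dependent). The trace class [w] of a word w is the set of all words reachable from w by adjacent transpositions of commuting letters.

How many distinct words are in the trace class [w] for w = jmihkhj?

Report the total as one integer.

0(j) covers ∅
1(m) covers ∅
2(i) covers ∅
3(h) covers 0:j
4(k) covers 2:i
5(h) covers 3:h
6(j) covers 5:h
floor of heap: 0:j, 1:m, 2:i
completions by unplaced set U, small U first (add the entries for U minus each lowest piece of U):
  |U|=1: {1}:1  {4}:1  {6}:1
  |U|=2: {1,4}:2  {1,6}:2  {2,4}:1  {4,6}:2  {5,6}:1
  |U|=3: {1,2,4}:3  {1,4,6}:6  {1,5,6}:3  {2,4,6}:3  {3,5,6}:1  {4,5,6}:3
  |U|=4: {0,3,5,6}:1  {1,2,4,6}:12  {1,3,5,6}:4  {1,4,5,6}:12  {2,4,5,6}:6  {3,4,5,6}:4
  |U|=5: {0,1,3,5,6}:5  {0,3,4,5,6}:5  {1,2,4,5,6}:30  {1,3,4,5,6}:20  {2,3,4,5,6}:10
  start at 0(j): 60
  start at 1(m): 15
  start at 2(i): 30
sum over floor = 105

105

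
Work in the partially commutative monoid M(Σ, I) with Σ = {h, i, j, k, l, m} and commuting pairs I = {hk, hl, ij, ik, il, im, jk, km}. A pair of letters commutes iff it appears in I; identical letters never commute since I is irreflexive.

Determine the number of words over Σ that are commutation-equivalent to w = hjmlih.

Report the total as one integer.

0(h) covers ∅
1(j) covers 0:h
2(m) covers 1:j
3(l) covers 2:m
4(i) covers 0:h
5(h) covers 2:m, 4:i
floor of heap: 0:h
completions by unplaced set U, small U first (add the entries for U minus each lowest piece of U):
  |U|=1: {3}:1  {5}:1
  |U|=2: {3,5}:2  {4,5}:1
  |U|=3: {2,3,5}:2  {3,4,5}:3
  |U|=4: {1,2,3,5}:2  {2,3,4,5}:5
  start at 0(h): 7

7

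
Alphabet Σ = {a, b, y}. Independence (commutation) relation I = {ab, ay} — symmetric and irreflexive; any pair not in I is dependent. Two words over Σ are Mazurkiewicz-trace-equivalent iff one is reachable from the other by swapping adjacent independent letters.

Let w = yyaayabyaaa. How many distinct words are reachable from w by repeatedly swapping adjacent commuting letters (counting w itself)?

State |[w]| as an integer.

462

#0=y has no predecessor
#1=y depends on [0:y]
#2=a has no predecessor
#3=a depends on [2:a]
#4=y depends on [1:y]
#5=a depends on [3:a]
#6=b depends on [4:y]
#7=y depends on [6:b]
#8=a depends on [5:a]
#9=a depends on [8:a]
#10=a depends on [9:a]
sources: [0:y, 2:a]
N(rest) = Σ N(rest − s) over sources s of rest; N(one piece) = 1:
  size 1 → [7]=1  [10]=1
  size 2 → [6,7]=1  [7,10]=2  [9,10]=1
  size 3 → [4,6,7]=1  [6,7,10]=3  [7,9,10]=3  [8,9,10]=1
  size 4 → [1,4,6,7]=1  [4,6,7,10]=4  [5,8,9,10]=1  [6,7,9,10]=6  [7,8,9,10]=4
  size 5 → [0,1,4,6,7]=1  [1,4,6,7,10]=5  [3,5,8,9,10]=1  [4,6,7,9,10]=10  [5,7,8,9,10]=5  [6,7,8,9,10]=10
  size 6 → [0,1,4,6,7,10]=6  [1,4,6,7,9,10]=15  [2,3,5,8,9,10]=1  [3,5,7,8,9,10]=6  [4,6,7,8,9,10]=20  [5,6,7,8,9,10]=15
  size 7 → [0,1,4,6,7,9,10]=21  [1,4,6,7,8,9,10]=35  [2,3,5,7,8,9,10]=7  [3,5,6,7,8,9,10]=21  [4,5,6,7,8,9,10]=35
  size 8 → [0,1,4,6,7,8,9,10]=56  [1,4,5,6,7,8,9,10]=70  [2,3,5,6,7,8,9,10]=28  [3,4,5,6,7,8,9,10]=56
  size 9 → [0,1,4,5,6,7,8,9,10]=126  [1,3,4,5,6,7,8,9,10]=126  [2,3,4,5,6,7,8,9,10]=84
  first=0(y) contributes 210
  first=2(a) contributes 252
|[w]| = 462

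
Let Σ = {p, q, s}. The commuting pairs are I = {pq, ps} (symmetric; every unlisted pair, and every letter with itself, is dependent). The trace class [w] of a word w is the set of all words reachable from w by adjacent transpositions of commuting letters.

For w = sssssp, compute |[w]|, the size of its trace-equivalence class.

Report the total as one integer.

6

drop 0:s onto floor
drop 1:s onto {0:s}
drop 2:s onto {1:s}
drop 3:s onto {2:s}
drop 4:s onto {3:s}
drop 5:p onto floor
ground layer = {0:s, 5:p}
drop-orders for the pieces not yet dropped (sum over which currently-grounded one goes next):
  1 to go: {4} 1  {5} 1
  2 to go: {3,4} 1  {4,5} 2
  3 to go: {2,3,4} 1  {3,4,5} 3
  4 to go: {1,2,3,4} 1  {2,3,4,5} 4
  if 0:s drops first: 5 orders
  if 5:p drops first: 1 orders
heap linearizations: 6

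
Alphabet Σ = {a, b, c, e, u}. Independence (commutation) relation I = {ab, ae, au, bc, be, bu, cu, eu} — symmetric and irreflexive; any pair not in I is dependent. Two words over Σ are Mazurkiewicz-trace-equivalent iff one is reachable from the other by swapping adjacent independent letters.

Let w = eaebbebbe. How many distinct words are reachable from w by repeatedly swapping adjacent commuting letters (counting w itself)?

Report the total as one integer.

630

0(e) covers ∅
1(a) covers ∅
2(e) covers 0:e
3(b) covers ∅
4(b) covers 3:b
5(e) covers 2:e
6(b) covers 4:b
7(b) covers 6:b
8(e) covers 5:e
floor of heap: 0:e, 1:a, 3:b
completions by unplaced set U, small U first (add the entries for U minus each lowest piece of U):
  |U|=1: {1}:1  {7}:1  {8}:1
  |U|=2: {1,7}:2  {1,8}:2  {5,8}:1  {6,7}:1  {7,8}:2
  |U|=3: {1,5,8}:3  {1,6,7}:3  {1,7,8}:6  {2,5,8}:1  {4,6,7}:1  {5,7,8}:3  {6,7,8}:3
  |U|=4: {0,2,5,8}:1  {1,2,5,8}:4  {1,4,6,7}:4  {1,5,7,8}:12  {1,6,7,8}:12  {2,5,7,8}:4  {3,4,6,7}:1  {4,6,7,8}:4  {5,6,7,8}:6
  |U|=5: {0,1,2,5,8}:5  {0,2,5,7,8}:5  {1,2,5,7,8}:20  {1,3,4,6,7}:5  {1,4,6,7,8}:20  {1,5,6,7,8}:30  {2,5,6,7,8}:10  {3,4,6,7,8}:5  {4,5,6,7,8}:10
  |U|=6: {0,1,2,5,7,8}:30  {0,2,5,6,7,8}:15  {1,2,5,6,7,8}:60  {1,3,4,6,7,8}:30  {1,4,5,6,7,8}:60  {2,4,5,6,7,8}:20  {3,4,5,6,7,8}:15
  |U|=7: {0,1,2,5,6,7,8}:105  {0,2,4,5,6,7,8}:35  {1,2,4,5,6,7,8}:140  {1,3,4,5,6,7,8}:105  {2,3,4,5,6,7,8}:35
  start at 0(e): 280
  start at 1(a): 70
  start at 3(b): 280
sum over floor = 630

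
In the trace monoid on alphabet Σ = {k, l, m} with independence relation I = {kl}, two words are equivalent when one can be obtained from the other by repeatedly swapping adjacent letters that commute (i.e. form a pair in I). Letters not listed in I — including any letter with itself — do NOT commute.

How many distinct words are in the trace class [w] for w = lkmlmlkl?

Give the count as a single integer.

6

0(l) covers ∅
1(k) covers ∅
2(m) covers 0:l, 1:k
3(l) covers 2:m
4(m) covers 3:l
5(l) covers 4:m
6(k) covers 4:m
7(l) covers 5:l
floor of heap: 0:l, 1:k
completions by unplaced set U, small U first (add the entries for U minus each lowest piece of U):
  |U|=1: {6}:1  {7}:1
  |U|=2: {5,7}:1  {6,7}:2
  |U|=3: {5,6,7}:3
  |U|=4: {4,5,6,7}:3
  |U|=5: {3,4,5,6,7}:3
  |U|=6: {2,3,4,5,6,7}:3
  start at 0(l): 3
  start at 1(k): 3
sum over floor = 6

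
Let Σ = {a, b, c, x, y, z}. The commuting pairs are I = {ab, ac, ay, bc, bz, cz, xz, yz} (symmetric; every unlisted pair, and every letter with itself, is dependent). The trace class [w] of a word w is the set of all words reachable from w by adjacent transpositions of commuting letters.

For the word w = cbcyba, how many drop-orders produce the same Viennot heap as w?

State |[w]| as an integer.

18

piece 0:c — minimal
piece 1:b — minimal
piece 2:c rests on {0:c}
piece 3:y rests on {1:b, 2:c}
piece 4:b rests on {3:y}
piece 5:a — minimal
minimal pieces: {0:c, 1:b, 5:a}
ways to finish when only these pieces remain (= sum over removing one remaining piece with nothing left below it):
  1 left: {4}→1  {5}→1
  2 left: {3,4}→1  {4,5}→2
  3 left: {1,3,4}→1  {2,3,4}→1  {3,4,5}→3
  4 left: {0,2,3,4}→1  {1,2,3,4}→2  {1,3,4,5}→4  {2,3,4,5}→4
  placing 0:c first → 10 extensions
  placing 1:b first → 5 extensions
  placing 5:a first → 3 extensions
total linear extensions = 18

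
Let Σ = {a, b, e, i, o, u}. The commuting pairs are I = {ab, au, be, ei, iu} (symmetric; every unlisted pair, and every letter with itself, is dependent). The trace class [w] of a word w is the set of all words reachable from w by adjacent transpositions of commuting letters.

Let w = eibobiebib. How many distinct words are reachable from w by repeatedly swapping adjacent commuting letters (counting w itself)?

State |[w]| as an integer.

18

#0=e has no predecessor
#1=i has no predecessor
#2=b depends on [1:i]
#3=o depends on [0:e, 2:b]
#4=b depends on [3:o]
#5=i depends on [4:b]
#6=e depends on [3:o]
#7=b depends on [5:i]
#8=i depends on [7:b]
#9=b depends on [8:i]
sources: [0:e, 1:i]
N(rest) = Σ N(rest − s) over sources s of rest; N(one piece) = 1:
  size 1 → [6]=1  [9]=1
  size 2 → [6,9]=2  [8,9]=1
  size 3 → [6,8,9]=3  [7,8,9]=1
  size 4 → [5,7,8,9]=1  [6,7,8,9]=4
  size 5 → [4,5,7,8,9]=1  [5,6,7,8,9]=5
  size 6 → [4,5,6,7,8,9]=6
  size 7 → [3,4,5,6,7,8,9]=6
  size 8 → [0,3,4,5,6,7,8,9]=6  [2,3,4,5,6,7,8,9]=6
  first=0(e) contributes 6
  first=1(i) contributes 12
|[w]| = 18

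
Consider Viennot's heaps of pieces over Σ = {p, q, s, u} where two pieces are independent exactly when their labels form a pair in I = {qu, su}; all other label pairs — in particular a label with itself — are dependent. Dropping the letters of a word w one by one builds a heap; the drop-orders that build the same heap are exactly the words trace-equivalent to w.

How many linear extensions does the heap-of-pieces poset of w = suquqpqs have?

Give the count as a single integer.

0(s) covers ∅
1(u) covers ∅
2(q) covers 0:s
3(u) covers 1:u
4(q) covers 2:q
5(p) covers 3:u, 4:q
6(q) covers 5:p
7(s) covers 6:q
floor of heap: 0:s, 1:u
completions by unplaced set U, small U first (add the entries for U minus each lowest piece of U):
  |U|=1: {7}:1
  |U|=2: {6,7}:1
  |U|=3: {5,6,7}:1
  |U|=4: {3,5,6,7}:1  {4,5,6,7}:1
  |U|=5: {1,3,5,6,7}:1  {2,4,5,6,7}:1  {3,4,5,6,7}:2
  |U|=6: {0,2,4,5,6,7}:1  {1,3,4,5,6,7}:3  {2,3,4,5,6,7}:3
  start at 0(s): 6
  start at 1(u): 4
sum over floor = 10

10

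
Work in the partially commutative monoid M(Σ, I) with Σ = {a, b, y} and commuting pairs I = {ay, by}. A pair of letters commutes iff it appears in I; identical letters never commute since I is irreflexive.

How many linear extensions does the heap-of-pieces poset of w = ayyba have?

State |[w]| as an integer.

piece 0:a — minimal
piece 1:y — minimal
piece 2:y rests on {1:y}
piece 3:b rests on {0:a}
piece 4:a rests on {3:b}
minimal pieces: {0:a, 1:y}
ways to finish when only these pieces remain (= sum over removing one remaining piece with nothing left below it):
  1 left: {2}→1  {4}→1
  2 left: {1,2}→1  {2,4}→2  {3,4}→1
  3 left: {0,3,4}→1  {1,2,4}→3  {2,3,4}→3
  placing 0:a first → 6 extensions
  placing 1:y first → 4 extensions
total linear extensions = 10

10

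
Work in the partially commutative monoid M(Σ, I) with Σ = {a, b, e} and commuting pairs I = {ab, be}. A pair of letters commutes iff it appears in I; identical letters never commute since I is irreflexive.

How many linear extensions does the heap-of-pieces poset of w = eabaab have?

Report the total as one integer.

15

0(e) covers ∅
1(a) covers 0:e
2(b) covers ∅
3(a) covers 1:a
4(a) covers 3:a
5(b) covers 2:b
floor of heap: 0:e, 2:b
completions by unplaced set U, small U first (add the entries for U minus each lowest piece of U):
  |U|=1: {4}:1  {5}:1
  |U|=2: {2,5}:1  {3,4}:1  {4,5}:2
  |U|=3: {1,3,4}:1  {2,4,5}:3  {3,4,5}:3
  |U|=4: {0,1,3,4}:1  {1,3,4,5}:4  {2,3,4,5}:6
  start at 0(e): 10
  start at 2(b): 5
sum over floor = 15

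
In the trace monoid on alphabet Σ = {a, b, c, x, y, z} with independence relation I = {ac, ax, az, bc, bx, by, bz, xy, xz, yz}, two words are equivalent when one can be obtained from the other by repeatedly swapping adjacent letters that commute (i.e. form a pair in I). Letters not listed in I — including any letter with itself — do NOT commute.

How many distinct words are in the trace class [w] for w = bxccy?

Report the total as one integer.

piece 0:b — minimal
piece 1:x — minimal
piece 2:c rests on {1:x}
piece 3:c rests on {2:c}
piece 4:y rests on {3:c}
minimal pieces: {0:b, 1:x}
ways to finish when only these pieces remain (= sum over removing one remaining piece with nothing left below it):
  1 left: {0}→1  {4}→1
  2 left: {0,4}→2  {3,4}→1
  3 left: {0,3,4}→3  {2,3,4}→1
  placing 0:b first → 1 extensions
  placing 1:x first → 4 extensions
total linear extensions = 5

5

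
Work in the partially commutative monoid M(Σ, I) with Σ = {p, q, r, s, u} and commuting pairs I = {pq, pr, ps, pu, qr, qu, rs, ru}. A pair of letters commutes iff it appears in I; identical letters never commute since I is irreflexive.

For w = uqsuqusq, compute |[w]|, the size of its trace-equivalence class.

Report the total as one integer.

0(u) covers ∅
1(q) covers ∅
2(s) covers 0:u, 1:q
3(u) covers 2:s
4(q) covers 2:s
5(u) covers 3:u
6(s) covers 4:q, 5:u
7(q) covers 6:s
floor of heap: 0:u, 1:q
completions by unplaced set U, small U first (add the entries for U minus each lowest piece of U):
  |U|=1: {7}:1
  |U|=2: {6,7}:1
  |U|=3: {4,6,7}:1  {5,6,7}:1
  |U|=4: {3,5,6,7}:1  {4,5,6,7}:2
  |U|=5: {3,4,5,6,7}:3
  |U|=6: {2,3,4,5,6,7}:3
  start at 0(u): 3
  start at 1(q): 3
sum over floor = 6

6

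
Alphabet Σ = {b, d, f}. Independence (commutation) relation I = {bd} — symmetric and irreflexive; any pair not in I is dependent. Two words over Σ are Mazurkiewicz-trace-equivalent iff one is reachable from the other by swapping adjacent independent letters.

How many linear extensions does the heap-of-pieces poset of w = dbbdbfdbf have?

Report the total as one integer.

20

piece 0:d — minimal
piece 1:b — minimal
piece 2:b rests on {1:b}
piece 3:d rests on {0:d}
piece 4:b rests on {2:b}
piece 5:f rests on {3:d, 4:b}
piece 6:d rests on {5:f}
piece 7:b rests on {5:f}
piece 8:f rests on {6:d, 7:b}
minimal pieces: {0:d, 1:b}
ways to finish when only these pieces remain (= sum over removing one remaining piece with nothing left below it):
  1 left: {8}→1
  2 left: {6,8}→1  {7,8}→1
  3 left: {6,7,8}→2
  4 left: {5,6,7,8}→2
  5 left: {3,5,6,7,8}→2  {4,5,6,7,8}→2
  6 left: {0,3,5,6,7,8}→2  {2,4,5,6,7,8}→2  {3,4,5,6,7,8}→4
  7 left: {0,3,4,5,6,7,8}→6  {1,2,4,5,6,7,8}→2  {2,3,4,5,6,7,8}→6
  placing 0:d first → 8 extensions
  placing 1:b first → 12 extensions
total linear extensions = 20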